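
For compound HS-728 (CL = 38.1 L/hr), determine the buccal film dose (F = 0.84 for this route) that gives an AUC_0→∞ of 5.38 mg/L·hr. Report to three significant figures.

Dose = 244 mg

Dose = CL × AUC_0→∞ / F
     = 38.1 × 5.38 / 0.84 = 244.021 mg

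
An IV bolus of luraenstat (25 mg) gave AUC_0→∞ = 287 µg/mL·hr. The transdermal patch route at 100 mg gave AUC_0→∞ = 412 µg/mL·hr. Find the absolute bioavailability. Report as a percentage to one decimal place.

F = (AUC_ev / D_ev) / (AUC_iv / D_iv)
  = (412/100) / (287/25)
  = 4.12 / 11.48 = 0.3589
  = 35.89%

F = 35.9%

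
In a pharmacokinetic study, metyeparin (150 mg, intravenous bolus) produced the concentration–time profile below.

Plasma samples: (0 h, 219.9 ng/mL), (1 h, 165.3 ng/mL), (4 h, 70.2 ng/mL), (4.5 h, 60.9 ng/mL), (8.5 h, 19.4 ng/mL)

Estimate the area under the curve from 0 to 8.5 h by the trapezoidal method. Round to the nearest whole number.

Trapezoidal AUC_0→8.5:
  [0→1]: (219.9+165.3)/2 × 1 = 192.6
  [1→4]: (165.3+70.2)/2 × 3 = 353.25
  [4→4.5]: (70.2+60.9)/2 × 0.5 = 32.775
  [4.5→8.5]: (60.9+19.4)/2 × 4 = 160.6
  Sum = 739.225 ng/mL·h

AUC = 739 ng/mL·h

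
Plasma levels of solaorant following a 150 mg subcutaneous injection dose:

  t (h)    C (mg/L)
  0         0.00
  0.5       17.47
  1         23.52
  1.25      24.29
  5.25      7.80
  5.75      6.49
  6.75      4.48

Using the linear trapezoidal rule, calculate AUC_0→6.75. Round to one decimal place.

AUC = 93.8 mg/L·h

Trapezoidal AUC_0→6.75:
  [0→0.5]: (0.00+17.47)/2 × 0.5 = 4.3675
  [0.5→1]: (17.47+23.52)/2 × 0.5 = 10.2475
  [1→1.25]: (23.52+24.29)/2 × 0.25 = 5.97625
  [1.25→5.25]: (24.29+7.80)/2 × 4 = 64.18
  [5.25→5.75]: (7.80+6.49)/2 × 0.5 = 3.5725
  [5.75→6.75]: (6.49+4.48)/2 × 1 = 5.485
  Sum = 93.82875 mg/L·h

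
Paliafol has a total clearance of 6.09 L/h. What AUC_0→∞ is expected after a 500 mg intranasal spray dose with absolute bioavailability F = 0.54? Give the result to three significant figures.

AUC_0→∞ = F × Dose / CL
        = 0.54 × 500 / 6.09 = 44.335 mg/L·h

AUC = 44.3 mg/L·h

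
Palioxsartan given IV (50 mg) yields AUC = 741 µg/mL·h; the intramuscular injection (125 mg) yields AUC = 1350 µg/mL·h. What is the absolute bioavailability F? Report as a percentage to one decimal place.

F = 72.9%

F = (AUC_ev / D_ev) / (AUC_iv / D_iv)
  = (1350/125) / (741/50)
  = 10.8 / 14.82 = 0.7287
  = 72.87%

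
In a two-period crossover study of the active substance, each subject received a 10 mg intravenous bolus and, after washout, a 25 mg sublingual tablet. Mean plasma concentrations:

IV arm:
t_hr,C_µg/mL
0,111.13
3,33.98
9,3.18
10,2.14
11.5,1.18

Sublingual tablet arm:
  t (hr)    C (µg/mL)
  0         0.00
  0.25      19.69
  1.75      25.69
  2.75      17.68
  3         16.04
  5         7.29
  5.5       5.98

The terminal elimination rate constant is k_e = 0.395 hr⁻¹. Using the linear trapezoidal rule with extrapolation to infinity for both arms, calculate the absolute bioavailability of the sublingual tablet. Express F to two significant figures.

Trapezoidal AUC_0→11.5 (IV):
  [0→3]: (111.13+33.98)/2 × 3 = 217.665
  [3→9]: (33.98+3.18)/2 × 6 = 111.48
  [9→10]: (3.18+2.14)/2 × 1 = 2.66
  [10→11.5]: (2.14+1.18)/2 × 1.5 = 2.49
  Sum = 334.295 µg/mL·hr
IV tail: 1.18/0.395 = 2.987; AUC_iv,0→∞ = 334.295 + 2.987 = 337.282 µg/mL·hr
Trapezoidal AUC_0→5.5 (sublingual tablet):
  [0→0.25]: (0.00+19.69)/2 × 0.25 = 2.46125
  [0.25→1.75]: (19.69+25.69)/2 × 1.5 = 34.035
  [1.75→2.75]: (25.69+17.68)/2 × 1 = 21.685
  [2.75→3]: (17.68+16.04)/2 × 0.25 = 4.215
  [3→5]: (16.04+7.29)/2 × 2 = 23.33
  [5→5.5]: (7.29+5.98)/2 × 0.5 = 3.3175
  Sum = 89.04375 µg/mL·hr
sublingual tablet tail: 5.98/0.395 = 15.139; AUC_ev,0→∞ = 89.04375 + 15.139 = 104.18275 µg/mL·hr
F = (AUC_ev/D_ev)/(AUC_iv/D_iv) = (104.18275/25)/(337.282/10) = 4.16731/33.7282 = 0.1236

F = 0.12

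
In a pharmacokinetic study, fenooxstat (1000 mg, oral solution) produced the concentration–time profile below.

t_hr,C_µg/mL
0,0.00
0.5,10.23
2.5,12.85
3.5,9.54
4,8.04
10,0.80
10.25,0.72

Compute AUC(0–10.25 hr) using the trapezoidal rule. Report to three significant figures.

AUC = 67.9 µg/mL·hr

Trapezoidal AUC_0→10.25:
  [0→0.5]: (0.00+10.23)/2 × 0.5 = 2.5575
  [0.5→2.5]: (10.23+12.85)/2 × 2 = 23.08
  [2.5→3.5]: (12.85+9.54)/2 × 1 = 11.195
  [3.5→4]: (9.54+8.04)/2 × 0.5 = 4.395
  [4→10]: (8.04+0.80)/2 × 6 = 26.52
  [10→10.25]: (0.80+0.72)/2 × 0.25 = 0.19
  Sum = 67.9375 µg/mL·hr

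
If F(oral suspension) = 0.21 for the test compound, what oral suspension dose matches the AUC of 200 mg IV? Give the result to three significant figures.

For equal systemic exposure: F × D_ev = D_iv
D_ev = D_iv / F = 200 / 0.21 = 952.381 mg

D_oral = 952 mg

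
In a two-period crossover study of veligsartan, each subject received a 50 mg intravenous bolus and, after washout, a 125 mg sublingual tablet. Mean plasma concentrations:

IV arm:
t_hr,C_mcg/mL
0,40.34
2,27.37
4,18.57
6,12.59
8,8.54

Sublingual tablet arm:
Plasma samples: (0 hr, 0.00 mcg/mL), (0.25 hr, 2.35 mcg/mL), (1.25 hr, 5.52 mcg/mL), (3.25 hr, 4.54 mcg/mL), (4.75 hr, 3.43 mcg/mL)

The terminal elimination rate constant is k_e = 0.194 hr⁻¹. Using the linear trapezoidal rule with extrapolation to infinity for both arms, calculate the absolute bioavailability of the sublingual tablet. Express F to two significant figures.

F = 0.072

Trapezoidal AUC_0→8 (IV):
  [0→2]: (40.34+27.37)/2 × 2 = 67.71
  [2→4]: (27.37+18.57)/2 × 2 = 45.94
  [4→6]: (18.57+12.59)/2 × 2 = 31.16
  [6→8]: (12.59+8.54)/2 × 2 = 21.13
  Sum = 165.94 mcg/mL·hr
IV tail: 8.54/0.194 = 44.021; AUC_iv,0→∞ = 165.94 + 44.021 = 209.961 mcg/mL·hr
Trapezoidal AUC_0→4.75 (sublingual tablet):
  [0→0.25]: (0.00+2.35)/2 × 0.25 = 0.29375
  [0.25→1.25]: (2.35+5.52)/2 × 1 = 3.935
  [1.25→3.25]: (5.52+4.54)/2 × 2 = 10.06
  [3.25→4.75]: (4.54+3.43)/2 × 1.5 = 5.9775
  Sum = 20.26625 mcg/mL·hr
sublingual tablet tail: 3.43/0.194 = 17.680; AUC_ev,0→∞ = 20.26625 + 17.680 = 37.94625 mcg/mL·hr
F = (AUC_ev/D_ev)/(AUC_iv/D_iv) = (37.94625/125)/(209.961/50) = 0.30357/4.19922 = 0.0723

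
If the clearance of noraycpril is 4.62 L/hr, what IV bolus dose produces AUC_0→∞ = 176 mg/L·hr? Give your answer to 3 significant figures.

Dose = 813 mg

Dose_iv = CL × AUC_0→∞
     = 4.62 × 176 = 813.12 mg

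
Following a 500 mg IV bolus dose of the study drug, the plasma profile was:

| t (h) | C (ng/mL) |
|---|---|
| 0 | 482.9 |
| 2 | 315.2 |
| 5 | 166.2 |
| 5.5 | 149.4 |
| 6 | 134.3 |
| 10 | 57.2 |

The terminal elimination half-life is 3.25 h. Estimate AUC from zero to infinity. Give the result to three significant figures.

AUC = 2320 ng/mL·h

Trapezoidal AUC_0→10:
  [0→2]: (482.9+315.2)/2 × 2 = 798.1
  [2→5]: (315.2+166.2)/2 × 3 = 722.1
  [5→5.5]: (166.2+149.4)/2 × 0.5 = 78.9
  [5.5→6]: (149.4+134.3)/2 × 0.5 = 70.925
  [6→10]: (134.3+57.2)/2 × 4 = 383.0
  Sum = 2053.025 ng/mL·h
k_e = ln2 / t½ = 0.693147 / 3.25 = 0.2133 h^-1
Extrapolated tail: C_last / k_e = 57.2 / 0.2133 = 268.167
AUC_0→∞ = 2053.025 + 268.167 = 2321.192 ng/mL·h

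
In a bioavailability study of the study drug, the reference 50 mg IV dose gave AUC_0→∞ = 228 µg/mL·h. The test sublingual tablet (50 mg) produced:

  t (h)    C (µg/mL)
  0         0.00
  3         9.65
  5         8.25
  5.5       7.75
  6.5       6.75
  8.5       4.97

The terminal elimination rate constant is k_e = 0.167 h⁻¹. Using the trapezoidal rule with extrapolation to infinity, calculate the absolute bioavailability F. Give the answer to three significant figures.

F = 0.373

Trapezoidal AUC_0→8.5 (sublingual tablet):
  [0→3]: (0.00+9.65)/2 × 3 = 14.475
  [3→5]: (9.65+8.25)/2 × 2 = 17.9
  [5→5.5]: (8.25+7.75)/2 × 0.5 = 4.0
  [5.5→6.5]: (7.75+6.75)/2 × 1 = 7.25
  [6.5→8.5]: (6.75+4.97)/2 × 2 = 11.72
  Sum = 55.345 µg/mL·h
Tail: C_last/k_e = 4.97/0.167 = 29.760
AUC_0→∞ (sublingual tablet) = 55.345 + 29.760 = 85.105 µg/mL·h
F = (AUC_ev/D_ev)/(AUC_iv/D_iv) = (85.105/50)/(228/50) = 1.7021/4.56 = 0.3733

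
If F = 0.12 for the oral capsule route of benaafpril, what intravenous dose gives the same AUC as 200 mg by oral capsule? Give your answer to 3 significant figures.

D_iv = 24.0 mg

Systemic exposure from an extravascular dose = F × D_ev, so the equivalent IV dose is F × D_ev.
D_iv = F × D_ev = 0.12 × 200 = 24 mg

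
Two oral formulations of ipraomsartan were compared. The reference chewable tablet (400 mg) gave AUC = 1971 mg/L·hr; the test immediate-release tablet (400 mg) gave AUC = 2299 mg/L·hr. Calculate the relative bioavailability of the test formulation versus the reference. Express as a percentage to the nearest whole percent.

F_rel = 117%

F_rel = (AUC_test/D_test) / (AUC_ref/D_ref)
      = (2299/400) / (1971/400)
      = 5.7475 / 4.9275 = 1.1664 = 116.64%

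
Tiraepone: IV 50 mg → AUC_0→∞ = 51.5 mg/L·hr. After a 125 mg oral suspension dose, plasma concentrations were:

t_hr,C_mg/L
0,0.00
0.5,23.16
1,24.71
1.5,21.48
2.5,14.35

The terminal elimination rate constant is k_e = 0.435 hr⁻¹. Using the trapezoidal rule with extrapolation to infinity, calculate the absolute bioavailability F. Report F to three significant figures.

F = 0.623

Trapezoidal AUC_0→2.5 (oral suspension):
  [0→0.5]: (0.00+23.16)/2 × 0.5 = 5.79
  [0.5→1]: (23.16+24.71)/2 × 0.5 = 11.9675
  [1→1.5]: (24.71+21.48)/2 × 0.5 = 11.5475
  [1.5→2.5]: (21.48+14.35)/2 × 1 = 17.915
  Sum = 47.22 mg/L·hr
Tail: C_last/k_e = 14.35/0.435 = 32.989
AUC_0→∞ (oral suspension) = 47.22 + 32.989 = 80.209 mg/L·hr
F = (AUC_ev/D_ev)/(AUC_iv/D_iv) = (80.209/125)/(51.5/50) = 0.641672/1.03 = 0.6230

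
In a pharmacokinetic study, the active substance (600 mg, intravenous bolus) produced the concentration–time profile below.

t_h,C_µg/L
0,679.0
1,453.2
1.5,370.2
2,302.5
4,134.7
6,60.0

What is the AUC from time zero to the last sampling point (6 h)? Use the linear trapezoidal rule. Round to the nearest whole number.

AUC = 1572 µg/L·h

Trapezoidal AUC_0→6:
  [0→1]: (679.0+453.2)/2 × 1 = 566.1
  [1→1.5]: (453.2+370.2)/2 × 0.5 = 205.85
  [1.5→2]: (370.2+302.5)/2 × 0.5 = 168.175
  [2→4]: (302.5+134.7)/2 × 2 = 437.2
  [4→6]: (134.7+60.0)/2 × 2 = 194.7
  Sum = 1572.025 µg/L·h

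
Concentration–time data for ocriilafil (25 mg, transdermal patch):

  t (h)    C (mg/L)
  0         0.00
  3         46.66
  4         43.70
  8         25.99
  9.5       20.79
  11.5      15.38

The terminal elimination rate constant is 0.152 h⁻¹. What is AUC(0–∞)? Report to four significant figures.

Trapezoidal AUC_0→11.5:
  [0→3]: (0.00+46.66)/2 × 3 = 69.99
  [3→4]: (46.66+43.70)/2 × 1 = 45.18
  [4→8]: (43.70+25.99)/2 × 4 = 139.38
  [8→9.5]: (25.99+20.79)/2 × 1.5 = 35.085
  [9.5→11.5]: (20.79+15.38)/2 × 2 = 36.17
  Sum = 325.805 mg/L·h
Extrapolated tail: C_last / k_e = 15.38 / 0.152 = 101.184
AUC_0→∞ = 325.805 + 101.184 = 426.989 mg/L·h

AUC = 427.0 mg/L·h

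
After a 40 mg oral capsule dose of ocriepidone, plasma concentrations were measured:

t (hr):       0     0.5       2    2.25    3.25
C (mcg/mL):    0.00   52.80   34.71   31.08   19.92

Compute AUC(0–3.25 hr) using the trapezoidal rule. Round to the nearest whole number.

Trapezoidal AUC_0→3.25:
  [0→0.5]: (0.00+52.80)/2 × 0.5 = 13.2
  [0.5→2]: (52.80+34.71)/2 × 1.5 = 65.6325
  [2→2.25]: (34.71+31.08)/2 × 0.25 = 8.22375
  [2.25→3.25]: (31.08+19.92)/2 × 1 = 25.5
  Sum = 112.55625 mcg/mL·hr

AUC = 113 mcg/mL·hr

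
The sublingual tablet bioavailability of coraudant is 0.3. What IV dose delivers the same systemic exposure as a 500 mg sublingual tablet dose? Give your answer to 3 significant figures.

Systemic exposure from an extravascular dose = F × D_ev, so the equivalent IV dose is F × D_ev.
D_iv = F × D_ev = 0.3 × 500 = 150 mg

D_iv = 150 mg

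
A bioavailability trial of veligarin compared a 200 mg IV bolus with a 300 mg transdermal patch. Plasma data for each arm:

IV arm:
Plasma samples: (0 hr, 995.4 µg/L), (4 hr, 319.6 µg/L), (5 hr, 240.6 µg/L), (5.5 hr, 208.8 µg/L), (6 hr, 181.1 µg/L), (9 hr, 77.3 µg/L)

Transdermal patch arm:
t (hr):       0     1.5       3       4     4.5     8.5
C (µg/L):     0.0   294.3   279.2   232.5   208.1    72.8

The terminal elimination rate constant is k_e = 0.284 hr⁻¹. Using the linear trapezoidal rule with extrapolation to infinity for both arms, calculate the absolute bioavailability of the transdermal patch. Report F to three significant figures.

F = 0.324

Trapezoidal AUC_0→9 (IV):
  [0→4]: (995.4+319.6)/2 × 4 = 2630.0
  [4→5]: (319.6+240.6)/2 × 1 = 280.1
  [5→5.5]: (240.6+208.8)/2 × 0.5 = 112.35
  [5.5→6]: (208.8+181.1)/2 × 0.5 = 97.475
  [6→9]: (181.1+77.3)/2 × 3 = 387.6
  Sum = 3507.525 µg/L·hr
IV tail: 77.3/0.284 = 272.183; AUC_iv,0→∞ = 3507.525 + 272.183 = 3779.708 µg/L·hr
Trapezoidal AUC_0→8.5 (transdermal patch):
  [0→1.5]: (0.0+294.3)/2 × 1.5 = 220.725
  [1.5→3]: (294.3+279.2)/2 × 1.5 = 430.125
  [3→4]: (279.2+232.5)/2 × 1 = 255.85
  [4→4.5]: (232.5+208.1)/2 × 0.5 = 110.15
  [4.5→8.5]: (208.1+72.8)/2 × 4 = 561.8
  Sum = 1578.65 µg/L·hr
transdermal patch tail: 72.8/0.284 = 256.338; AUC_ev,0→∞ = 1578.65 + 256.338 = 1834.988 µg/L·hr
F = (AUC_ev/D_ev)/(AUC_iv/D_iv) = (1834.988/300)/(3779.708/200) = 6.11663/18.89854 = 0.3237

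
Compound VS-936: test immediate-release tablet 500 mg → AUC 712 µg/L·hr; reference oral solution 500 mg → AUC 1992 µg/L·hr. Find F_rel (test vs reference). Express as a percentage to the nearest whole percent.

F_rel = (AUC_test/D_test) / (AUC_ref/D_ref)
      = (712/500) / (1992/500)
      = 1.424 / 3.984 = 0.3574 = 35.74%

F_rel = 36%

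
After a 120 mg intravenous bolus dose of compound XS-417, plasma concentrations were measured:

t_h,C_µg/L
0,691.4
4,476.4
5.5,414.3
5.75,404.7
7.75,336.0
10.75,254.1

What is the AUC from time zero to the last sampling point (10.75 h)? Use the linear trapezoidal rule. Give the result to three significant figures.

Trapezoidal AUC_0→10.75:
  [0→4]: (691.4+476.4)/2 × 4 = 2335.6
  [4→5.5]: (476.4+414.3)/2 × 1.5 = 668.025
  [5.5→5.75]: (414.3+404.7)/2 × 0.25 = 102.375
  [5.75→7.75]: (404.7+336.0)/2 × 2 = 740.7
  [7.75→10.75]: (336.0+254.1)/2 × 3 = 885.15
  Sum = 4731.85 µg/L·h

AUC = 4730 µg/L·h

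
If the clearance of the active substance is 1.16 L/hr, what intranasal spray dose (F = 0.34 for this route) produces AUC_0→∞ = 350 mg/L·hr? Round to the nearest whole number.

Dose = CL × AUC_0→∞ / F
     = 1.16 × 350 / 0.34 = 1194.12 mg

Dose = 1194 mg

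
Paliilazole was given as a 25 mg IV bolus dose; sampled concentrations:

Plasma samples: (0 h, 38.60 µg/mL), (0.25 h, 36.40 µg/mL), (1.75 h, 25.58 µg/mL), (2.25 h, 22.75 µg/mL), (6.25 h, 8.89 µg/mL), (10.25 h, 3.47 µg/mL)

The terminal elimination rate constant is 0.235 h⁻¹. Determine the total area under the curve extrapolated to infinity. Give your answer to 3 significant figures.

AUC = 171 µg/mL·h

Trapezoidal AUC_0→10.25:
  [0→0.25]: (38.60+36.40)/2 × 0.25 = 9.375
  [0.25→1.75]: (36.40+25.58)/2 × 1.5 = 46.485
  [1.75→2.25]: (25.58+22.75)/2 × 0.5 = 12.0825
  [2.25→6.25]: (22.75+8.89)/2 × 4 = 63.28
  [6.25→10.25]: (8.89+3.47)/2 × 4 = 24.72
  Sum = 155.9425 µg/mL·h
Extrapolated tail: C_last / k_e = 3.47 / 0.235 = 14.766
AUC_0→∞ = 155.9425 + 14.766 = 170.7085 µg/mL·h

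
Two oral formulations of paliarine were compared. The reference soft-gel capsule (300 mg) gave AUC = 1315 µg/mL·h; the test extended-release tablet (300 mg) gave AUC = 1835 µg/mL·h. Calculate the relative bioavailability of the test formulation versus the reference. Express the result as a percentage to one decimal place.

F_rel = (AUC_test/D_test) / (AUC_ref/D_ref)
      = (1835/300) / (1315/300)
      = 6.11667 / 4.38333 = 1.3954 = 139.54%

F_rel = 139.5%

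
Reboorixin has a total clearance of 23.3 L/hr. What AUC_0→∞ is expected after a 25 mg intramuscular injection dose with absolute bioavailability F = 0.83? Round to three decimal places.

AUC = 0.891 mg/L·hr

AUC_0→∞ = F × Dose / CL
        = 0.83 × 25 / 23.3 = 0.890558 mg/L·hr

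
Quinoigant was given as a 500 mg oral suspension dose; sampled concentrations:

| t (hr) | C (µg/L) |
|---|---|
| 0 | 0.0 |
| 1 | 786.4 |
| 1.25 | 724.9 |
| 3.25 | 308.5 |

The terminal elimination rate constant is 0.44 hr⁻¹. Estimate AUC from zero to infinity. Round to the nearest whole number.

AUC = 2317 µg/L·hr

Trapezoidal AUC_0→3.25:
  [0→1]: (0.0+786.4)/2 × 1 = 393.2
  [1→1.25]: (786.4+724.9)/2 × 0.25 = 188.9125
  [1.25→3.25]: (724.9+308.5)/2 × 2 = 1033.4
  Sum = 1615.5125 µg/L·hr
Extrapolated tail: C_last / k_e = 308.5 / 0.44 = 701.136
AUC_0→∞ = 1615.5125 + 701.136 = 2316.6485 µg/L·hr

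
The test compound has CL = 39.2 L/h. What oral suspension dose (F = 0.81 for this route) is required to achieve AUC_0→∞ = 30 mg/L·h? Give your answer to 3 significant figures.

Dose = CL × AUC_0→∞ / F
     = 39.2 × 30 / 0.81 = 1451.85 mg

Dose = 1450 mg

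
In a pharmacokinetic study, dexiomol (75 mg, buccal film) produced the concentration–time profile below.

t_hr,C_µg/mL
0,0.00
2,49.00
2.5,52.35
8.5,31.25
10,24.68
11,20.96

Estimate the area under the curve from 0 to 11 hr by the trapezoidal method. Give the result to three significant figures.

AUC = 390 µg/mL·hr

Trapezoidal AUC_0→11:
  [0→2]: (0.00+49.00)/2 × 2 = 49.0
  [2→2.5]: (49.00+52.35)/2 × 0.5 = 25.3375
  [2.5→8.5]: (52.35+31.25)/2 × 6 = 250.8
  [8.5→10]: (31.25+24.68)/2 × 1.5 = 41.9475
  [10→11]: (24.68+20.96)/2 × 1 = 22.82
  Sum = 389.905 µg/mL·hr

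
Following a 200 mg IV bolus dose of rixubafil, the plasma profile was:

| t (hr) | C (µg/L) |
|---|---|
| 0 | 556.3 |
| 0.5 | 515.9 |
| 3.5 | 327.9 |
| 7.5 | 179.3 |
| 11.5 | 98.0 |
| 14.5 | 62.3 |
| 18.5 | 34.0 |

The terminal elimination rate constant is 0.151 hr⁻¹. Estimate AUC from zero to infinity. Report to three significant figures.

AUC = 3760 µg/L·hr

Trapezoidal AUC_0→18.5:
  [0→0.5]: (556.3+515.9)/2 × 0.5 = 268.05
  [0.5→3.5]: (515.9+327.9)/2 × 3 = 1265.7
  [3.5→7.5]: (327.9+179.3)/2 × 4 = 1014.4
  [7.5→11.5]: (179.3+98.0)/2 × 4 = 554.6
  [11.5→14.5]: (98.0+62.3)/2 × 3 = 240.45
  [14.5→18.5]: (62.3+34.0)/2 × 4 = 192.6
  Sum = 3535.8 µg/L·hr
Extrapolated tail: C_last / k_e = 34.0 / 0.151 = 225.166
AUC_0→∞ = 3535.8 + 225.166 = 3760.966 µg/L·hr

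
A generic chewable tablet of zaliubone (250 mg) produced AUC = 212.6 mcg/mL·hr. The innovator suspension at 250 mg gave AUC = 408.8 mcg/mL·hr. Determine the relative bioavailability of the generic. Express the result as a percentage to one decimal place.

F_rel = 52.0%

F_rel = (AUC_test/D_test) / (AUC_ref/D_ref)
      = (212.6/250) / (408.8/250)
      = 0.8504 / 1.6352 = 0.5201 = 52.01%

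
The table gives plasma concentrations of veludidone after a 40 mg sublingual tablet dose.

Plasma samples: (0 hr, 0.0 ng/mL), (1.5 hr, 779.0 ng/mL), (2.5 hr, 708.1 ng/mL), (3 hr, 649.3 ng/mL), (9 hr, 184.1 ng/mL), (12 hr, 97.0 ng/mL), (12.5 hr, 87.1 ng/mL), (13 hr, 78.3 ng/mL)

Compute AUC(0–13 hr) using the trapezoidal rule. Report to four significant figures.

AUC = 4676 ng/mL·hr

Trapezoidal AUC_0→13:
  [0→1.5]: (0.0+779.0)/2 × 1.5 = 584.25
  [1.5→2.5]: (779.0+708.1)/2 × 1 = 743.55
  [2.5→3]: (708.1+649.3)/2 × 0.5 = 339.35
  [3→9]: (649.3+184.1)/2 × 6 = 2500.2
  [9→12]: (184.1+97.0)/2 × 3 = 421.65
  [12→12.5]: (97.0+87.1)/2 × 0.5 = 46.025
  [12.5→13]: (87.1+78.3)/2 × 0.5 = 41.35
  Sum = 4676.375 ng/mL·hr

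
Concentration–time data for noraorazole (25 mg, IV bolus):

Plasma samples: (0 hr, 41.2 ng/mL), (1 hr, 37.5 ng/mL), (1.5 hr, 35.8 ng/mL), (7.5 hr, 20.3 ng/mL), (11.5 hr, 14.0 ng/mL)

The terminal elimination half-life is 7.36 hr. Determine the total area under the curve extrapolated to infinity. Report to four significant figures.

AUC = 443.2 ng/mL·hr

Trapezoidal AUC_0→11.5:
  [0→1]: (41.2+37.5)/2 × 1 = 39.35
  [1→1.5]: (37.5+35.8)/2 × 0.5 = 18.325
  [1.5→7.5]: (35.8+20.3)/2 × 6 = 168.3
  [7.5→11.5]: (20.3+14.0)/2 × 4 = 68.6
  Sum = 294.575 ng/mL·hr
k_e = ln2 / t½ = 0.693147 / 7.36 = 0.0942 hr^-1
Extrapolated tail: C_last / k_e = 14.0 / 0.0942 = 148.620
AUC_0→∞ = 294.575 + 148.620 = 443.195 ng/mL·hr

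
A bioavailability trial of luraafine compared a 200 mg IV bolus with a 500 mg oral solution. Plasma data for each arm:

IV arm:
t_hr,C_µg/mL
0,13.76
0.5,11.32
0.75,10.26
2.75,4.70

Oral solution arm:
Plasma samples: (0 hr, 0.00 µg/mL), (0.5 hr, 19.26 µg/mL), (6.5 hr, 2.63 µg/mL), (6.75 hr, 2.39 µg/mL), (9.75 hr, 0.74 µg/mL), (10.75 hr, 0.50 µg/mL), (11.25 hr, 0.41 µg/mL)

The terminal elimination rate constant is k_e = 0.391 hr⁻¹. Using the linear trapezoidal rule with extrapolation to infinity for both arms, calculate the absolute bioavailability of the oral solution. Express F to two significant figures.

F = 0.86

Trapezoidal AUC_0→2.75 (IV):
  [0→0.5]: (13.76+11.32)/2 × 0.5 = 6.27
  [0.5→0.75]: (11.32+10.26)/2 × 0.25 = 2.6975
  [0.75→2.75]: (10.26+4.70)/2 × 2 = 14.96
  Sum = 23.9275 µg/mL·hr
IV tail: 4.70/0.391 = 12.020; AUC_iv,0→∞ = 23.9275 + 12.020 = 35.9475 µg/mL·hr
Trapezoidal AUC_0→11.25 (oral solution):
  [0→0.5]: (0.00+19.26)/2 × 0.5 = 4.815
  [0.5→6.5]: (19.26+2.63)/2 × 6 = 65.67
  [6.5→6.75]: (2.63+2.39)/2 × 0.25 = 0.6275
  [6.75→9.75]: (2.39+0.74)/2 × 3 = 4.695
  [9.75→10.75]: (0.74+0.50)/2 × 1 = 0.62
  [10.75→11.25]: (0.50+0.41)/2 × 0.5 = 0.2275
  Sum = 76.655 µg/mL·hr
oral solution tail: 0.41/0.391 = 1.049; AUC_ev,0→∞ = 76.655 + 1.049 = 77.704 µg/mL·hr
F = (AUC_ev/D_ev)/(AUC_iv/D_iv) = (77.704/500)/(35.9475/200) = 0.155408/0.1797375 = 0.8646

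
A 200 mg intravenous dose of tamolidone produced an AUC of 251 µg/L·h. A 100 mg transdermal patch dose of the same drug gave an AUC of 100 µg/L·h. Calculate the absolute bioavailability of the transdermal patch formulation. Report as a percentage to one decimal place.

F = (AUC_ev / D_ev) / (AUC_iv / D_iv)
  = (100/100) / (251/200)
  = 1 / 1.255 = 0.7968
  = 79.68%

F = 79.7%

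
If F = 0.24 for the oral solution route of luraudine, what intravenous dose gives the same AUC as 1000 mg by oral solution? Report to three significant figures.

Systemic exposure from an extravascular dose = F × D_ev, so the equivalent IV dose is F × D_ev.
D_iv = F × D_ev = 0.24 × 1000 = 240 mg

D_iv = 240 mg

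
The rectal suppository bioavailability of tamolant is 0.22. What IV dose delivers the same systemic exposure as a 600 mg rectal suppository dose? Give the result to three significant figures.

Systemic exposure from an extravascular dose = F × D_ev, so the equivalent IV dose is F × D_ev.
D_iv = F × D_ev = 0.22 × 600 = 132 mg

D_iv = 132 mg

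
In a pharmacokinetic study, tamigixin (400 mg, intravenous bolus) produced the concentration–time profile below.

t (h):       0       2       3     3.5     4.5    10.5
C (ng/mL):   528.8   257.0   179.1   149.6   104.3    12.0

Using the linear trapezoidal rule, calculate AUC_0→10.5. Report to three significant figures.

Trapezoidal AUC_0→10.5:
  [0→2]: (528.8+257.0)/2 × 2 = 785.8
  [2→3]: (257.0+179.1)/2 × 1 = 218.05
  [3→3.5]: (179.1+149.6)/2 × 0.5 = 82.175
  [3.5→4.5]: (149.6+104.3)/2 × 1 = 126.95
  [4.5→10.5]: (104.3+12.0)/2 × 6 = 348.9
  Sum = 1561.875 ng/mL·h

AUC = 1560 ng/mL·h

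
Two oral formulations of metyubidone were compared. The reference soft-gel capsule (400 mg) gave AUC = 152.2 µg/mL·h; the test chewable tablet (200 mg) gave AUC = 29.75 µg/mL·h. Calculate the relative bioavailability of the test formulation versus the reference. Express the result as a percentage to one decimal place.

F_rel = 39.1%

F_rel = (AUC_test/D_test) / (AUC_ref/D_ref)
      = (29.75/200) / (152.2/400)
      = 0.14875 / 0.3805 = 0.3909 = 39.09%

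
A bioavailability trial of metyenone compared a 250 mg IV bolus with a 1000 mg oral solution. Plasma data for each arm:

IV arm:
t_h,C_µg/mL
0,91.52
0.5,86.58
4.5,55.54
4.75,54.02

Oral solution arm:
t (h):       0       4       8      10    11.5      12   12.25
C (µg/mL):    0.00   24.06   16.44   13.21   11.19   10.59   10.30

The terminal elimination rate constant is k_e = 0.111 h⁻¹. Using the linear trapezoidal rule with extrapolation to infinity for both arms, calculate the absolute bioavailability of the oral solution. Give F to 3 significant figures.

F = 0.0838

Trapezoidal AUC_0→4.75 (IV):
  [0→0.5]: (91.52+86.58)/2 × 0.5 = 44.525
  [0.5→4.5]: (86.58+55.54)/2 × 4 = 284.24
  [4.5→4.75]: (55.54+54.02)/2 × 0.25 = 13.695
  Sum = 342.46 µg/mL·h
IV tail: 54.02/0.111 = 486.667; AUC_iv,0→∞ = 342.46 + 486.667 = 829.127 µg/mL·h
Trapezoidal AUC_0→12.25 (oral solution):
  [0→4]: (0.00+24.06)/2 × 4 = 48.12
  [4→8]: (24.06+16.44)/2 × 4 = 81.0
  [8→10]: (16.44+13.21)/2 × 2 = 29.65
  [10→11.5]: (13.21+11.19)/2 × 1.5 = 18.3
  [11.5→12]: (11.19+10.59)/2 × 0.5 = 5.445
  [12→12.25]: (10.59+10.30)/2 × 0.25 = 2.61125
  Sum = 185.12625 µg/mL·h
oral solution tail: 10.30/0.111 = 92.793; AUC_ev,0→∞ = 185.12625 + 92.793 = 277.91925 µg/mL·h
F = (AUC_ev/D_ev)/(AUC_iv/D_iv) = (277.91925/1000)/(829.127/250) = 0.27791925/3.316508 = 0.0838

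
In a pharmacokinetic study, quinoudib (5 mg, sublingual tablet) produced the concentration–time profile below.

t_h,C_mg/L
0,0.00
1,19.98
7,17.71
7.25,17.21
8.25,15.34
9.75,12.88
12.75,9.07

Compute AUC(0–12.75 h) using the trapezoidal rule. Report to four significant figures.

Trapezoidal AUC_0→12.75:
  [0→1]: (0.00+19.98)/2 × 1 = 9.99
  [1→7]: (19.98+17.71)/2 × 6 = 113.07
  [7→7.25]: (17.71+17.21)/2 × 0.25 = 4.365
  [7.25→8.25]: (17.21+15.34)/2 × 1 = 16.275
  [8.25→9.75]: (15.34+12.88)/2 × 1.5 = 21.165
  [9.75→12.75]: (12.88+9.07)/2 × 3 = 32.925
  Sum = 197.79 mg/L·h

AUC = 197.8 mg/L·h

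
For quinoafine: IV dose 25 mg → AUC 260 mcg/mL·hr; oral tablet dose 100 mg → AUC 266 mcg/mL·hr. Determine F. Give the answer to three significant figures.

F = (AUC_ev / D_ev) / (AUC_iv / D_iv)
  = (266/100) / (260/25)
  = 2.66 / 10.4 = 0.2558

F = 0.256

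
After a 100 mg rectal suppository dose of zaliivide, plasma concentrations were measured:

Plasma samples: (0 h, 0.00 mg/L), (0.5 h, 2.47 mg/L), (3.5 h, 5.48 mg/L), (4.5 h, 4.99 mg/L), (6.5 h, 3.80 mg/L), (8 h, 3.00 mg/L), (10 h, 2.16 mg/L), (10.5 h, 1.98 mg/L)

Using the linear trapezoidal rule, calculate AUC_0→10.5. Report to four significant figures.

Trapezoidal AUC_0→10.5:
  [0→0.5]: (0.00+2.47)/2 × 0.5 = 0.6175
  [0.5→3.5]: (2.47+5.48)/2 × 3 = 11.925
  [3.5→4.5]: (5.48+4.99)/2 × 1 = 5.235
  [4.5→6.5]: (4.99+3.80)/2 × 2 = 8.79
  [6.5→8]: (3.80+3.00)/2 × 1.5 = 5.1
  [8→10]: (3.00+2.16)/2 × 2 = 5.16
  [10→10.5]: (2.16+1.98)/2 × 0.5 = 1.035
  Sum = 37.8625 mg/L·h

AUC = 37.86 mg/L·h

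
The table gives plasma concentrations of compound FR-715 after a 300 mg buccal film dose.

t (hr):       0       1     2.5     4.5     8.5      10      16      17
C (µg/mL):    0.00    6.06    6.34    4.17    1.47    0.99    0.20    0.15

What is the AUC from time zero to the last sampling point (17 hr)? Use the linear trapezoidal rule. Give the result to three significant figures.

AUC = 39.7 µg/mL·hr

Trapezoidal AUC_0→17:
  [0→1]: (0.00+6.06)/2 × 1 = 3.03
  [1→2.5]: (6.06+6.34)/2 × 1.5 = 9.3
  [2.5→4.5]: (6.34+4.17)/2 × 2 = 10.51
  [4.5→8.5]: (4.17+1.47)/2 × 4 = 11.28
  [8.5→10]: (1.47+0.99)/2 × 1.5 = 1.845
  [10→16]: (0.99+0.20)/2 × 6 = 3.57
  [16→17]: (0.20+0.15)/2 × 1 = 0.175
  Sum = 39.71 µg/mL·hr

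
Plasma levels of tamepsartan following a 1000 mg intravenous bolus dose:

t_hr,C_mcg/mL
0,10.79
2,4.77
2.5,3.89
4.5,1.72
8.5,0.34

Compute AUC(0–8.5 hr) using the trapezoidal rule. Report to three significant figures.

Trapezoidal AUC_0→8.5:
  [0→2]: (10.79+4.77)/2 × 2 = 15.56
  [2→2.5]: (4.77+3.89)/2 × 0.5 = 2.165
  [2.5→4.5]: (3.89+1.72)/2 × 2 = 5.61
  [4.5→8.5]: (1.72+0.34)/2 × 4 = 4.12
  Sum = 27.455 mcg/mL·hr

AUC = 27.5 mcg/mL·hr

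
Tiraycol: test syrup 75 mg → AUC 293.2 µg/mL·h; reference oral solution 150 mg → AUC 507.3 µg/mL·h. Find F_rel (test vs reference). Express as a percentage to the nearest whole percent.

F_rel = (AUC_test/D_test) / (AUC_ref/D_ref)
      = (293.2/75) / (507.3/150)
      = 3.90933 / 3.382 = 1.1559 = 115.59%

F_rel = 116%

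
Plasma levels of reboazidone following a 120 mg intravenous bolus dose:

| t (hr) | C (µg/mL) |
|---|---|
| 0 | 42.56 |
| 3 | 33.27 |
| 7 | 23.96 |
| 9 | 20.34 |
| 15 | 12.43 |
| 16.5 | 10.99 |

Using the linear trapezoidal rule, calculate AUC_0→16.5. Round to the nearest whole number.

AUC = 388 µg/mL·hr

Trapezoidal AUC_0→16.5:
  [0→3]: (42.56+33.27)/2 × 3 = 113.745
  [3→7]: (33.27+23.96)/2 × 4 = 114.46
  [7→9]: (23.96+20.34)/2 × 2 = 44.3
  [9→15]: (20.34+12.43)/2 × 6 = 98.31
  [15→16.5]: (12.43+10.99)/2 × 1.5 = 17.565
  Sum = 388.38 µg/mL·hr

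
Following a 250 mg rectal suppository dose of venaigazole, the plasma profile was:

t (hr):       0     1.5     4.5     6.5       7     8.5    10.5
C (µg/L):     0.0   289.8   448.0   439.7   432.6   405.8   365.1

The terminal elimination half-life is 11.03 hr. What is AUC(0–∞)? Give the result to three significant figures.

AUC = 9640 µg/L·hr

Trapezoidal AUC_0→10.5:
  [0→1.5]: (0.0+289.8)/2 × 1.5 = 217.35
  [1.5→4.5]: (289.8+448.0)/2 × 3 = 1106.7
  [4.5→6.5]: (448.0+439.7)/2 × 2 = 887.7
  [6.5→7]: (439.7+432.6)/2 × 0.5 = 218.075
  [7→8.5]: (432.6+405.8)/2 × 1.5 = 628.8
  [8.5→10.5]: (405.8+365.1)/2 × 2 = 770.9
  Sum = 3829.525 µg/L·hr
k_e = ln2 / t½ = 0.693147 / 11.03 = 0.0628 hr^-1
Extrapolated tail: C_last / k_e = 365.1 / 0.0628 = 5813.694
AUC_0→∞ = 3829.525 + 5813.694 = 9643.219 µg/L·hr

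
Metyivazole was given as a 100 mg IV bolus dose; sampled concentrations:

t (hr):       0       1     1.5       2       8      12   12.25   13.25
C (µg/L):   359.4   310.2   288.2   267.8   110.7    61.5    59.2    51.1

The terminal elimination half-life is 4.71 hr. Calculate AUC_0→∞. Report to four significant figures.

Trapezoidal AUC_0→13.25:
  [0→1]: (359.4+310.2)/2 × 1 = 334.8
  [1→1.5]: (310.2+288.2)/2 × 0.5 = 149.6
  [1.5→2]: (288.2+267.8)/2 × 0.5 = 139.0
  [2→8]: (267.8+110.7)/2 × 6 = 1135.5
  [8→12]: (110.7+61.5)/2 × 4 = 344.4
  [12→12.25]: (61.5+59.2)/2 × 0.25 = 15.0875
  [12.25→13.25]: (59.2+51.1)/2 × 1 = 55.15
  Sum = 2173.5375 µg/L·hr
k_e = ln2 / t½ = 0.693147 / 4.71 = 0.1472 hr^-1
Extrapolated tail: C_last / k_e = 51.1 / 0.1472 = 347.147
AUC_0→∞ = 2173.5375 + 347.147 = 2520.6845 µg/L·hr

AUC = 2521 µg/L·hr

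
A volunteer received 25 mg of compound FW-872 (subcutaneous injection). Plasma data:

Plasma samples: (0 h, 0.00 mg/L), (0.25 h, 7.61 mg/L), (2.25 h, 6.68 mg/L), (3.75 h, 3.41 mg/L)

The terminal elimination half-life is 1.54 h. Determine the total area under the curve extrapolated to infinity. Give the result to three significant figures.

AUC = 30.4 mg/L·h

Trapezoidal AUC_0→3.75:
  [0→0.25]: (0.00+7.61)/2 × 0.25 = 0.95125
  [0.25→2.25]: (7.61+6.68)/2 × 2 = 14.29
  [2.25→3.75]: (6.68+3.41)/2 × 1.5 = 7.5675
  Sum = 22.80875 mg/L·h
k_e = ln2 / t½ = 0.693147 / 1.54 = 0.4501 h^-1
Extrapolated tail: C_last / k_e = 3.41 / 0.4501 = 7.576
AUC_0→∞ = 22.80875 + 7.576 = 30.38475 mg/L·h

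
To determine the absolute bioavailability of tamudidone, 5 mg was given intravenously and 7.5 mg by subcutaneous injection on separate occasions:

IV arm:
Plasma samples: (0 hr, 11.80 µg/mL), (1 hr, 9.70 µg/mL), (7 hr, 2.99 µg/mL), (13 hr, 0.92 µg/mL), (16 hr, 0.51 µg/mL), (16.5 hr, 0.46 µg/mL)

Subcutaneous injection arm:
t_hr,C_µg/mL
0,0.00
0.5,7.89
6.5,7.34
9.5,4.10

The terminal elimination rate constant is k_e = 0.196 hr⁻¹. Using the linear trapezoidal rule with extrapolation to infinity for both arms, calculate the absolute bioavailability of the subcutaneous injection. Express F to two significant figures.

Trapezoidal AUC_0→16.5 (IV):
  [0→1]: (11.80+9.70)/2 × 1 = 10.75
  [1→7]: (9.70+2.99)/2 × 6 = 38.07
  [7→13]: (2.99+0.92)/2 × 6 = 11.73
  [13→16]: (0.92+0.51)/2 × 3 = 2.145
  [16→16.5]: (0.51+0.46)/2 × 0.5 = 0.2425
  Sum = 62.9375 µg/mL·hr
IV tail: 0.46/0.196 = 2.347; AUC_iv,0→∞ = 62.9375 + 2.347 = 65.2845 µg/mL·hr
Trapezoidal AUC_0→9.5 (subcutaneous injection):
  [0→0.5]: (0.00+7.89)/2 × 0.5 = 1.9725
  [0.5→6.5]: (7.89+7.34)/2 × 6 = 45.69
  [6.5→9.5]: (7.34+4.10)/2 × 3 = 17.16
  Sum = 64.8225 µg/mL·hr
subcutaneous injection tail: 4.10/0.196 = 20.918; AUC_ev,0→∞ = 64.8225 + 20.918 = 85.7405 µg/mL·hr
F = (AUC_ev/D_ev)/(AUC_iv/D_iv) = (85.7405/7.5)/(65.2845/5) = 11.4321/13.0569 = 0.8756

F = 0.88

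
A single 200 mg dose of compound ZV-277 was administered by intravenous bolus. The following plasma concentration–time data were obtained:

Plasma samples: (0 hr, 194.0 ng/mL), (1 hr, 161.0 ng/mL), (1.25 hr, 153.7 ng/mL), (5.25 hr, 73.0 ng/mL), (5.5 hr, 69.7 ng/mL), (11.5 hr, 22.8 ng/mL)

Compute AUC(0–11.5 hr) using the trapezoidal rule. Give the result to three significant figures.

AUC = 966 ng/mL·hr

Trapezoidal AUC_0→11.5:
  [0→1]: (194.0+161.0)/2 × 1 = 177.5
  [1→1.25]: (161.0+153.7)/2 × 0.25 = 39.3375
  [1.25→5.25]: (153.7+73.0)/2 × 4 = 453.4
  [5.25→5.5]: (73.0+69.7)/2 × 0.25 = 17.8375
  [5.5→11.5]: (69.7+22.8)/2 × 6 = 277.5
  Sum = 965.575 ng/mL·hr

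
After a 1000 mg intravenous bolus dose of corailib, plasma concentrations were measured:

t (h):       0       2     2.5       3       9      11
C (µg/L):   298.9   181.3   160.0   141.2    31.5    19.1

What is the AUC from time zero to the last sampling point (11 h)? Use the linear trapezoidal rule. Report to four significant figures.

AUC = 1210 µg/L·h

Trapezoidal AUC_0→11:
  [0→2]: (298.9+181.3)/2 × 2 = 480.2
  [2→2.5]: (181.3+160.0)/2 × 0.5 = 85.325
  [2.5→3]: (160.0+141.2)/2 × 0.5 = 75.3
  [3→9]: (141.2+31.5)/2 × 6 = 518.1
  [9→11]: (31.5+19.1)/2 × 2 = 50.6
  Sum = 1209.525 µg/L·h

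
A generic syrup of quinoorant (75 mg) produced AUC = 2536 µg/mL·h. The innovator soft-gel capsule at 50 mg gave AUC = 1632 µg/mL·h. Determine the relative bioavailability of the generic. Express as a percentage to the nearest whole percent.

F_rel = (AUC_test/D_test) / (AUC_ref/D_ref)
      = (2536/75) / (1632/50)
      = 33.8133 / 32.64 = 1.0359 = 103.59%

F_rel = 104%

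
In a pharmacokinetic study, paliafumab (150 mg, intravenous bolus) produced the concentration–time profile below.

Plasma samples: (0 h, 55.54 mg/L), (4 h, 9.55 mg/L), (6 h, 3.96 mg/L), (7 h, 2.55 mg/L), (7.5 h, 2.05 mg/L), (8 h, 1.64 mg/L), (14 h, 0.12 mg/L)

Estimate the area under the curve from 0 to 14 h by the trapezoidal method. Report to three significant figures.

Trapezoidal AUC_0→14:
  [0→4]: (55.54+9.55)/2 × 4 = 130.18
  [4→6]: (9.55+3.96)/2 × 2 = 13.51
  [6→7]: (3.96+2.55)/2 × 1 = 3.255
  [7→7.5]: (2.55+2.05)/2 × 0.5 = 1.15
  [7.5→8]: (2.05+1.64)/2 × 0.5 = 0.9225
  [8→14]: (1.64+0.12)/2 × 6 = 5.28
  Sum = 154.2975 mg/L·h

AUC = 154 mg/L·h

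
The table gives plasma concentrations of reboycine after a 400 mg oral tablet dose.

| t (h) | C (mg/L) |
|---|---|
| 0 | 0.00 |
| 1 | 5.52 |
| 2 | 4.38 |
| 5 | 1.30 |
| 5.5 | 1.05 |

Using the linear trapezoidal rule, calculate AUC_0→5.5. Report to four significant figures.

Trapezoidal AUC_0→5.5:
  [0→1]: (0.00+5.52)/2 × 1 = 2.76
  [1→2]: (5.52+4.38)/2 × 1 = 4.95
  [2→5]: (4.38+1.30)/2 × 3 = 8.52
  [5→5.5]: (1.30+1.05)/2 × 0.5 = 0.5875
  Sum = 16.8175 mg/L·h

AUC = 16.82 mg/L·h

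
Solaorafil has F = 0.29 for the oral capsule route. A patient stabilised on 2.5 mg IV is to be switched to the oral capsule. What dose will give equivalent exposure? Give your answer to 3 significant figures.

For equal systemic exposure: F × D_ev = D_iv
D_ev = D_iv / F = 2.5 / 0.29 = 8.62069 mg

D_oral = 8.62 mg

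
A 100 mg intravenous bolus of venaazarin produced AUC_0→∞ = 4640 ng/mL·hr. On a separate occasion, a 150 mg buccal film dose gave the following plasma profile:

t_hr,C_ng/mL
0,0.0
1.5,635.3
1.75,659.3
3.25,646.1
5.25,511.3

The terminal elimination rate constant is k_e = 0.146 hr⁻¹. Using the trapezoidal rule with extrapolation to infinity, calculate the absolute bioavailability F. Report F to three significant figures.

F = 0.902

Trapezoidal AUC_0→5.25 (buccal film):
  [0→1.5]: (0.0+635.3)/2 × 1.5 = 476.475
  [1.5→1.75]: (635.3+659.3)/2 × 0.25 = 161.825
  [1.75→3.25]: (659.3+646.1)/2 × 1.5 = 979.05
  [3.25→5.25]: (646.1+511.3)/2 × 2 = 1157.4
  Sum = 2774.75 ng/mL·hr
Tail: C_last/k_e = 511.3/0.146 = 3502.055
AUC_0→∞ (buccal film) = 2774.75 + 3502.055 = 6276.805 ng/mL·hr
F = (AUC_ev/D_ev)/(AUC_iv/D_iv) = (6276.805/150)/(4640/100) = 41.8454/46.4 = 0.9018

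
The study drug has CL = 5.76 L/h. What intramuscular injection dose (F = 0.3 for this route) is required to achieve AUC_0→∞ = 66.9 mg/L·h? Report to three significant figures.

Dose = 1280 mg

Dose = CL × AUC_0→∞ / F
     = 5.76 × 66.9 / 0.3 = 1284.48 mg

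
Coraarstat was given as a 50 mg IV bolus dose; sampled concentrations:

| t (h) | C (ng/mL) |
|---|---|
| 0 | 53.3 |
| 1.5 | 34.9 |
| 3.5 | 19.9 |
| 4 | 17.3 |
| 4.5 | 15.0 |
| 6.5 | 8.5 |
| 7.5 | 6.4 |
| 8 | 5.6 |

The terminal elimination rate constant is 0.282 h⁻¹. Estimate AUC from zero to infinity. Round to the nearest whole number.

AUC = 192 ng/mL·h

Trapezoidal AUC_0→8:
  [0→1.5]: (53.3+34.9)/2 × 1.5 = 66.15
  [1.5→3.5]: (34.9+19.9)/2 × 2 = 54.8
  [3.5→4]: (19.9+17.3)/2 × 0.5 = 9.3
  [4→4.5]: (17.3+15.0)/2 × 0.5 = 8.075
  [4.5→6.5]: (15.0+8.5)/2 × 2 = 23.5
  [6.5→7.5]: (8.5+6.4)/2 × 1 = 7.45
  [7.5→8]: (6.4+5.6)/2 × 0.5 = 3.0
  Sum = 172.275 ng/mL·h
Extrapolated tail: C_last / k_e = 5.6 / 0.282 = 19.858
AUC_0→∞ = 172.275 + 19.858 = 192.133 ng/mL·h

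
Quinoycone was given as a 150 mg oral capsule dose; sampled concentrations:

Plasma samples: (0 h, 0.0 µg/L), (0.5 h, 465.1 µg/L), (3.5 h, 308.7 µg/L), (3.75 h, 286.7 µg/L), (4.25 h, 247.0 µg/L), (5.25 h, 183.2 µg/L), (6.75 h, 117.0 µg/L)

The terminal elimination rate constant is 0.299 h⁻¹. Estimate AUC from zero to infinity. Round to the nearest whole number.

Trapezoidal AUC_0→6.75:
  [0→0.5]: (0.0+465.1)/2 × 0.5 = 116.275
  [0.5→3.5]: (465.1+308.7)/2 × 3 = 1160.7
  [3.5→3.75]: (308.7+286.7)/2 × 0.25 = 74.425
  [3.75→4.25]: (286.7+247.0)/2 × 0.5 = 133.425
  [4.25→5.25]: (247.0+183.2)/2 × 1 = 215.1
  [5.25→6.75]: (183.2+117.0)/2 × 1.5 = 225.15
  Sum = 1925.075 µg/L·h
Extrapolated tail: C_last / k_e = 117.0 / 0.299 = 391.304
AUC_0→∞ = 1925.075 + 391.304 = 2316.379 µg/L·h

AUC = 2316 µg/L·h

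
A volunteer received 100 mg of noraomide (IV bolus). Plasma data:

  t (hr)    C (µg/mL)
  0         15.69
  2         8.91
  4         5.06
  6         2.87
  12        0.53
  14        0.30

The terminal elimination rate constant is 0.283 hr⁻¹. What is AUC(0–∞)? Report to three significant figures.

Trapezoidal AUC_0→14:
  [0→2]: (15.69+8.91)/2 × 2 = 24.6
  [2→4]: (8.91+5.06)/2 × 2 = 13.97
  [4→6]: (5.06+2.87)/2 × 2 = 7.93
  [6→12]: (2.87+0.53)/2 × 6 = 10.2
  [12→14]: (0.53+0.30)/2 × 2 = 0.83
  Sum = 57.53 µg/mL·hr
Extrapolated tail: C_last / k_e = 0.30 / 0.283 = 1.060
AUC_0→∞ = 57.53 + 1.060 = 58.59 µg/mL·hr

AUC = 58.6 µg/mL·hr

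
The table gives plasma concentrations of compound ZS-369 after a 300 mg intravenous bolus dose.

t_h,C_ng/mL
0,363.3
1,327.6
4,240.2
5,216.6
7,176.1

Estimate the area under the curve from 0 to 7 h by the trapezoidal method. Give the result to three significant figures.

Trapezoidal AUC_0→7:
  [0→1]: (363.3+327.6)/2 × 1 = 345.45
  [1→4]: (327.6+240.2)/2 × 3 = 851.7
  [4→5]: (240.2+216.6)/2 × 1 = 228.4
  [5→7]: (216.6+176.1)/2 × 2 = 392.7
  Sum = 1818.25 ng/mL·h

AUC = 1820 ng/mL·h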